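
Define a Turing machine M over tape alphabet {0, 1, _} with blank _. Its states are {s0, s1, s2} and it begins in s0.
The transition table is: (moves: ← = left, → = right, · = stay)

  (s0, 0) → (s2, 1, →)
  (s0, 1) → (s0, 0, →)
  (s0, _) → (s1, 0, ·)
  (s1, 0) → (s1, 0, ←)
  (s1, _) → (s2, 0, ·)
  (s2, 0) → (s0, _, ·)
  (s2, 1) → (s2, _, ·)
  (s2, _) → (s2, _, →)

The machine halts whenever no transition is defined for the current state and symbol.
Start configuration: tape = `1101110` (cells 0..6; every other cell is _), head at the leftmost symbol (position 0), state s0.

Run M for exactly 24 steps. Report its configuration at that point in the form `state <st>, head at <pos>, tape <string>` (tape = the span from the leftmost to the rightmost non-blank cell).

state s1, head at 2, tape 0010000

s0 | [1]101110   read 1 → write 0, move →, go to s0
s0 | 0[1]01110   read 1 → write 0, move →, go to s0
s0 | 00[0]1110   read 0 → write 1, move →, go to s2
s2 | 001[1]110   read 1 → write _, move ·, go to s2
s2 | 001[_]110   read _ → write _, move →, go to s2
s2 | 001_[1]10   read 1 → write _, move ·, go to s2
s2 | 001_[_]10   read _ → write _, move →, go to s2
s2 | 001__[1]0   read 1 → write _, move ·, go to s2
s2 | 001__[_]0   read _ → write _, move →, go to s2
s2 | 001___[0]   read 0 → write _, move ·, go to s0
s0 | 001___[_]   read _ → write 0, move ·, go to s1
s1 | 001___[0]   read 0 → write 0, move ←, go to s1
s1 | 001__[_]0   read _ → write 0, move ·, go to s2
s2 | 001__[0]0   read 0 → write _, move ·, go to s0
s0 | 001__[_]0   read _ → write 0, move ·, go to s1
s1 | 001__[0]0   read 0 → write 0, move ←, go to s1
s1 | 001_[_]00   read _ → write 0, move ·, go to s2
s2 | 001_[0]00   read 0 → write _, move ·, go to s0
s0 | 001_[_]00   read _ → write 0, move ·, go to s1
s1 | 001_[0]00   read 0 → write 0, move ←, go to s1
s1 | 001[_]000   read _ → write 0, move ·, go to s2
s2 | 001[0]000   read 0 → write _, move ·, go to s0
s0 | 001[_]000   read _ → write 0, move ·, go to s1
s1 | 001[0]000   read 0 → write 0, move ←, go to s1
s1 | 00[1]0000
After 24 steps: state s1, head at 2, tape 0010000.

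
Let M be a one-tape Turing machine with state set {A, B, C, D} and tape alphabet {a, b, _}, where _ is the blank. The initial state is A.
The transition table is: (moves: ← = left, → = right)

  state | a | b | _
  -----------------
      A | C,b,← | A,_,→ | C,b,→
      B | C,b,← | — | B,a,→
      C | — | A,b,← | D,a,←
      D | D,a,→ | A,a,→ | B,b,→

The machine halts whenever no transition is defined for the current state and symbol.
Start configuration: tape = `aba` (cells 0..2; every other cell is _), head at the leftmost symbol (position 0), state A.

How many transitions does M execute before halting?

27

state=A head=0 tape=___[a]ba__   (A,a)→(C,b,←)
state=C head=-1 tape=__[_]bba__   (C,_)→(D,a,←)
state=D head=-2 tape=_[_]abba__   (D,_)→(B,b,→)
state=B head=-1 tape=_b[a]bba__   (B,a)→(C,b,←)
state=C head=-2 tape=_[b]bbba__   (C,b)→(A,b,←)
state=A head=-3 tape=[_]bbbba__   (A,_)→(C,b,→)
state=C head=-2 tape=b[b]bbba__   (C,b)→(A,b,←)
state=A head=-3 tape=[b]bbbba__   (A,b)→(A,_,→)
state=A head=-2 tape=_[b]bbba__   (A,b)→(A,_,→)
state=A head=-1 tape=__[b]bba__   (A,b)→(A,_,→)
state=A head=0 tape=___[b]ba__   (A,b)→(A,_,→)
state=A head=1 tape=____[b]a__   (A,b)→(A,_,→)
state=A head=2 tape=_____[a]__   (A,a)→(C,b,←)
state=C head=1 tape=____[_]b__   (C,_)→(D,a,←)
state=D head=0 tape=___[_]ab__   (D,_)→(B,b,→)
state=B head=1 tape=___b[a]b__   (B,a)→(C,b,←)
state=C head=0 tape=___[b]bb__   (C,b)→(A,b,←)
state=A head=-1 tape=__[_]bbb__   (A,_)→(C,b,→)
state=C head=0 tape=__b[b]bb__   (C,b)→(A,b,←)
state=A head=-1 tape=__[b]bbb__   (A,b)→(A,_,→)
state=A head=0 tape=___[b]bb__   (A,b)→(A,_,→)
state=A head=1 tape=____[b]b__   (A,b)→(A,_,→)
state=A head=2 tape=_____[b]__   (A,b)→(A,_,→)
state=A head=3 tape=______[_]_   (A,_)→(C,b,→)
state=C head=4 tape=______b[_]   (C,_)→(D,a,←)
state=D head=3 tape=______[b]a   (D,b)→(A,a,→)
state=A head=4 tape=______a[a]   (A,a)→(C,b,←)
state=C head=3 tape=______[a]b
M halts after 27 transitions.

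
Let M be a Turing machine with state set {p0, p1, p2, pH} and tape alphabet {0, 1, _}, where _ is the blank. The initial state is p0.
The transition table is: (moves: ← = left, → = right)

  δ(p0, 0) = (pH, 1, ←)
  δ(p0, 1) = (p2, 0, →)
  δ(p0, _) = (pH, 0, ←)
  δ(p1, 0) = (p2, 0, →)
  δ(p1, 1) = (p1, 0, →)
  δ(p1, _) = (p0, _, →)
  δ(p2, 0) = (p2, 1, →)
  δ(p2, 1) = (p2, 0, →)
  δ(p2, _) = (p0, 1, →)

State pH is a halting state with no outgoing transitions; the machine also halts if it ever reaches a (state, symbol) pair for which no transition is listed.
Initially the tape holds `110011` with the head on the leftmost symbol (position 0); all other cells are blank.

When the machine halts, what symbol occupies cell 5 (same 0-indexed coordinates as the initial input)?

state=p0 head=0 tape=[1]10011__   (p0,1)→(p2,0,→)
state=p2 head=1 tape=0[1]0011__   (p2,1)→(p2,0,→)
state=p2 head=2 tape=00[0]011__   (p2,0)→(p2,1,→)
state=p2 head=3 tape=001[0]11__   (p2,0)→(p2,1,→)
state=p2 head=4 tape=0011[1]1__   (p2,1)→(p2,0,→)
state=p2 head=5 tape=00110[1]__   (p2,1)→(p2,0,→)
state=p2 head=6 tape=001100[_]_   (p2,_)→(p0,1,→)
state=p0 head=7 tape=0011001[_]   (p0,_)→(pH,0,←)
state=pH head=6 tape=001100[1]0
Cell 5 holds 0 when M halts.

0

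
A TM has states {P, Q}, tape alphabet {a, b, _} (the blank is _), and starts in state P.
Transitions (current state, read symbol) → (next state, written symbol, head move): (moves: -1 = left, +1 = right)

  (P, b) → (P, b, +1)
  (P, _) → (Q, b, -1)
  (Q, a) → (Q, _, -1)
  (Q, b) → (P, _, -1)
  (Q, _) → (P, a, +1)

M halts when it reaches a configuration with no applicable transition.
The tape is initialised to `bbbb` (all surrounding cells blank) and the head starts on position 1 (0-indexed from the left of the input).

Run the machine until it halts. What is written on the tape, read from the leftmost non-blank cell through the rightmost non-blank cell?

a_bbbbb

state=P head=1 tape=__b[b]bb_   (P,b)→(P,b,+1)
state=P head=2 tape=__bb[b]b_   (P,b)→(P,b,+1)
state=P head=3 tape=__bbb[b]_   (P,b)→(P,b,+1)
state=P head=4 tape=__bbbb[_]   (P,_)→(Q,b,-1)
state=Q head=3 tape=__bbb[b]b   (Q,b)→(P,_,-1)
state=P head=2 tape=__bb[b]_b   (P,b)→(P,b,+1)
state=P head=3 tape=__bbb[_]b   (P,_)→(Q,b,-1)
state=Q head=2 tape=__bb[b]bb   (Q,b)→(P,_,-1)
state=P head=1 tape=__b[b]_bb   (P,b)→(P,b,+1)
state=P head=2 tape=__bb[_]bb   (P,_)→(Q,b,-1)
state=Q head=1 tape=__b[b]bbb   (Q,b)→(P,_,-1)
state=P head=0 tape=__[b]_bbb   (P,b)→(P,b,+1)
state=P head=1 tape=__b[_]bbb   (P,_)→(Q,b,-1)
state=Q head=0 tape=__[b]bbbb   (Q,b)→(P,_,-1)
state=P head=-1 tape=_[_]_bbbb   (P,_)→(Q,b,-1)
state=Q head=-2 tape=[_]b_bbbb   (Q,_)→(P,a,+1)
state=P head=-1 tape=a[b]_bbbb   (P,b)→(P,b,+1)
state=P head=0 tape=ab[_]bbbb   (P,_)→(Q,b,-1)
state=Q head=-1 tape=a[b]bbbbb   (Q,b)→(P,_,-1)
state=P head=-2 tape=[a]_bbbbb
The non-blank tape span at halt is a_bbbbb.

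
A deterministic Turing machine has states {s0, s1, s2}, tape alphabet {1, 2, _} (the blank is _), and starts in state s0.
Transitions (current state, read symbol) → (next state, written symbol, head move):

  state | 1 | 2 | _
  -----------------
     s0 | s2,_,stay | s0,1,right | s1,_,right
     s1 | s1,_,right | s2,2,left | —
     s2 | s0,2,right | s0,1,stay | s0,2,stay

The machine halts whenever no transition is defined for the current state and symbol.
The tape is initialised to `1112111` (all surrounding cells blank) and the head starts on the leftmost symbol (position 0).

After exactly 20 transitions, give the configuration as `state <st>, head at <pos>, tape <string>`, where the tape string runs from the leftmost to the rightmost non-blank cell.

s0 | [1]112111__   read 1 → write _, move stay, go to s2
s2 | [_]112111__   read _ → write 2, move stay, go to s0
s0 | [2]112111__   read 2 → write 1, move right, go to s0
s0 | 1[1]12111__   read 1 → write _, move stay, go to s2
s2 | 1[_]12111__   read _ → write 2, move stay, go to s0
s0 | 1[2]12111__   read 2 → write 1, move right, go to s0
s0 | 11[1]2111__   read 1 → write _, move stay, go to s2
s2 | 11[_]2111__   read _ → write 2, move stay, go to s0
s0 | 11[2]2111__   read 2 → write 1, move right, go to s0
s0 | 111[2]111__   read 2 → write 1, move right, go to s0
s0 | 1111[1]11__   read 1 → write _, move stay, go to s2
s2 | 1111[_]11__   read _ → write 2, move stay, go to s0
s0 | 1111[2]11__   read 2 → write 1, move right, go to s0
s0 | 11111[1]1__   read 1 → write _, move stay, go to s2
s2 | 11111[_]1__   read _ → write 2, move stay, go to s0
s0 | 11111[2]1__   read 2 → write 1, move right, go to s0
s0 | 111111[1]__   read 1 → write _, move stay, go to s2
s2 | 111111[_]__   read _ → write 2, move stay, go to s0
s0 | 111111[2]__   read 2 → write 1, move right, go to s0
s0 | 1111111[_]_   read _ → write _, move right, go to s1
s1 | 1111111_[_]
After 20 steps: state s1, head at 8, tape 1111111.

state s1, head at 8, tape 1111111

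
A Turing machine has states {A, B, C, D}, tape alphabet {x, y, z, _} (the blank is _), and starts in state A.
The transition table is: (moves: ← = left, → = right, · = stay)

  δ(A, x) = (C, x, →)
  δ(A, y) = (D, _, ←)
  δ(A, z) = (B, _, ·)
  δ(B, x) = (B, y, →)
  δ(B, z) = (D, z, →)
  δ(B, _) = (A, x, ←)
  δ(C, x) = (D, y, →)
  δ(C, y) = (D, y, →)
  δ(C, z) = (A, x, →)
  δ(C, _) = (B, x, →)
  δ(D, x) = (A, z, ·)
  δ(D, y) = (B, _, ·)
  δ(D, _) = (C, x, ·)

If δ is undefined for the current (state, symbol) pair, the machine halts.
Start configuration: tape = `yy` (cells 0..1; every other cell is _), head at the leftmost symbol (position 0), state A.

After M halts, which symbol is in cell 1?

A | __[y]y   read y → write _, move ←, go to D
D | _[_]_y   read _ → write x, move ·, go to C
C | _[x]_y   read x → write y, move →, go to D
D | _y[_]y   read _ → write x, move ·, go to C
C | _y[x]y   read x → write y, move →, go to D
D | _yy[y]   read y → write _, move ·, go to B
B | _yy[_]   read _ → write x, move ←, go to A
A | _y[y]x   read y → write _, move ←, go to D
D | _[y]_x   read y → write _, move ·, go to B
B | _[_]_x   read _ → write x, move ←, go to A
A | [_]x_x
Cell 1 holds x when M halts.

x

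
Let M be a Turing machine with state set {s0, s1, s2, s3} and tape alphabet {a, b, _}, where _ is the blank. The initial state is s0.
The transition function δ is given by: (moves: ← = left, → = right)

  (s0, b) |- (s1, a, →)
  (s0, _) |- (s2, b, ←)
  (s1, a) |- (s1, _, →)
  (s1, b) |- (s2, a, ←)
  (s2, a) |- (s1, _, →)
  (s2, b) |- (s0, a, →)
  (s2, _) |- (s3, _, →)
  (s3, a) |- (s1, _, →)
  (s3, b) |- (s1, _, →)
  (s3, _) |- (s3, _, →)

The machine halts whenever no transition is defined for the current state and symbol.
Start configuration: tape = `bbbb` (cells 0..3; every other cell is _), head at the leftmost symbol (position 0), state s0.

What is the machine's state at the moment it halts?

s0 | [b]bbb_   read b → write a, move →, go to s1
s1 | a[b]bb_   read b → write a, move ←, go to s2
s2 | [a]abb_   read a → write _, move →, go to s1
s1 | _[a]bb_   read a → write _, move →, go to s1
s1 | __[b]b_   read b → write a, move ←, go to s2
s2 | _[_]ab_   read _ → write _, move →, go to s3
s3 | __[a]b_   read a → write _, move →, go to s1
s1 | ___[b]_   read b → write a, move ←, go to s2
s2 | __[_]a_   read _ → write _, move →, go to s3
s3 | ___[a]_   read a → write _, move →, go to s1
s1 | ____[_]
No transition is defined for (s1, _); M halts in state s1.

s1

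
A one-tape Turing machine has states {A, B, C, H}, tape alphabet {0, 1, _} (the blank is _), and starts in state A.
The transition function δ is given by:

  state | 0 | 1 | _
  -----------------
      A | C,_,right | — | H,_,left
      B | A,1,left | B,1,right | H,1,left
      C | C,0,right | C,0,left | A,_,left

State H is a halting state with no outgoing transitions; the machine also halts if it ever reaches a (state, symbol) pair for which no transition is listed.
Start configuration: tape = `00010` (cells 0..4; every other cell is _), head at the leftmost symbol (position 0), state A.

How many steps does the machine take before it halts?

11

state=A head=0 tape=[0]0010_   (A,0)→(C,_,right)
state=C head=1 tape=_[0]010_   (C,0)→(C,0,right)
state=C head=2 tape=_0[0]10_   (C,0)→(C,0,right)
state=C head=3 tape=_00[1]0_   (C,1)→(C,0,left)
state=C head=2 tape=_0[0]00_   (C,0)→(C,0,right)
state=C head=3 tape=_00[0]0_   (C,0)→(C,0,right)
state=C head=4 tape=_000[0]_   (C,0)→(C,0,right)
state=C head=5 tape=_0000[_]   (C,_)→(A,_,left)
state=A head=4 tape=_000[0]_   (A,0)→(C,_,right)
state=C head=5 tape=_000_[_]   (C,_)→(A,_,left)
state=A head=4 tape=_000[_]_   (A,_)→(H,_,left)
state=H head=3 tape=_00[0]__
M halts after 11 transitions.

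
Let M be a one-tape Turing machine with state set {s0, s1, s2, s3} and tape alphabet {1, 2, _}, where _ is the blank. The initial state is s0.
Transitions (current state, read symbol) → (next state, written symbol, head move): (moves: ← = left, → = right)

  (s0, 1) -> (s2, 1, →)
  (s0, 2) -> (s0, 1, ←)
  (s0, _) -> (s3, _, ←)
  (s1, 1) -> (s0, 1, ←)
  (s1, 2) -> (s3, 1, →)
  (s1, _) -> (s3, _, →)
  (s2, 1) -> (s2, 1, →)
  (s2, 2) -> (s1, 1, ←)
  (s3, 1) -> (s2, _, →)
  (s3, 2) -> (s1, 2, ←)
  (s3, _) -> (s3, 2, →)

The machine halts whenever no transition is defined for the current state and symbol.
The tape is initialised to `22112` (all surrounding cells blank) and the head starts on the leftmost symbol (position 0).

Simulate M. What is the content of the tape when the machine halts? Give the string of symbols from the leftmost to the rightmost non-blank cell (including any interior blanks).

state=s0 head=0 tape=__[2]2112_   (s0,2)→(s0,1,←)
state=s0 head=-1 tape=_[_]12112_   (s0,_)→(s3,_,←)
state=s3 head=-2 tape=[_]_12112_   (s3,_)→(s3,2,→)
state=s3 head=-1 tape=2[_]12112_   (s3,_)→(s3,2,→)
state=s3 head=0 tape=22[1]2112_   (s3,1)→(s2,_,→)
state=s2 head=1 tape=22_[2]112_   (s2,2)→(s1,1,←)
state=s1 head=0 tape=22[_]1112_   (s1,_)→(s3,_,→)
state=s3 head=1 tape=22_[1]112_   (s3,1)→(s2,_,→)
state=s2 head=2 tape=22__[1]12_   (s2,1)→(s2,1,→)
state=s2 head=3 tape=22__1[1]2_   (s2,1)→(s2,1,→)
state=s2 head=4 tape=22__11[2]_   (s2,2)→(s1,1,←)
state=s1 head=3 tape=22__1[1]1_   (s1,1)→(s0,1,←)
state=s0 head=2 tape=22__[1]11_   (s0,1)→(s2,1,→)
state=s2 head=3 tape=22__1[1]1_   (s2,1)→(s2,1,→)
state=s2 head=4 tape=22__11[1]_   (s2,1)→(s2,1,→)
state=s2 head=5 tape=22__111[_]
The non-blank tape span at halt is 22__111.

22__111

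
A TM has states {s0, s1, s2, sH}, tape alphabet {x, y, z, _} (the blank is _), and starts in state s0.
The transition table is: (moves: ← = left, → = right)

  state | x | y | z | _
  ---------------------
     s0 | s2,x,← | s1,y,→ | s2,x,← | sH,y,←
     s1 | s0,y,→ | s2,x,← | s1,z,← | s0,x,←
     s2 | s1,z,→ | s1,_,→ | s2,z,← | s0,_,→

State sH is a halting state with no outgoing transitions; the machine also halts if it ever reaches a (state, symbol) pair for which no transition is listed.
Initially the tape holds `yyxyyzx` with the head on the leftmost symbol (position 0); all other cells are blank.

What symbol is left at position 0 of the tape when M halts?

_

state=s0 head=0 tape=[y]yxyyzx_   (s0,y)→(s1,y,→)
state=s1 head=1 tape=y[y]xyyzx_   (s1,y)→(s2,x,←)
state=s2 head=0 tape=[y]xxyyzx_   (s2,y)→(s1,_,→)
state=s1 head=1 tape=_[x]xyyzx_   (s1,x)→(s0,y,→)
state=s0 head=2 tape=_y[x]yyzx_   (s0,x)→(s2,x,←)
state=s2 head=1 tape=_[y]xyyzx_   (s2,y)→(s1,_,→)
state=s1 head=2 tape=__[x]yyzx_   (s1,x)→(s0,y,→)
state=s0 head=3 tape=__y[y]yzx_   (s0,y)→(s1,y,→)
state=s1 head=4 tape=__yy[y]zx_   (s1,y)→(s2,x,←)
state=s2 head=3 tape=__y[y]xzx_   (s2,y)→(s1,_,→)
state=s1 head=4 tape=__y_[x]zx_   (s1,x)→(s0,y,→)
state=s0 head=5 tape=__y_y[z]x_   (s0,z)→(s2,x,←)
state=s2 head=4 tape=__y_[y]xx_   (s2,y)→(s1,_,→)
state=s1 head=5 tape=__y__[x]x_   (s1,x)→(s0,y,→)
state=s0 head=6 tape=__y__y[x]_   (s0,x)→(s2,x,←)
state=s2 head=5 tape=__y__[y]x_   (s2,y)→(s1,_,→)
state=s1 head=6 tape=__y___[x]_   (s1,x)→(s0,y,→)
state=s0 head=7 tape=__y___y[_]   (s0,_)→(sH,y,←)
state=sH head=6 tape=__y___[y]y
Cell 0 holds _ when M halts.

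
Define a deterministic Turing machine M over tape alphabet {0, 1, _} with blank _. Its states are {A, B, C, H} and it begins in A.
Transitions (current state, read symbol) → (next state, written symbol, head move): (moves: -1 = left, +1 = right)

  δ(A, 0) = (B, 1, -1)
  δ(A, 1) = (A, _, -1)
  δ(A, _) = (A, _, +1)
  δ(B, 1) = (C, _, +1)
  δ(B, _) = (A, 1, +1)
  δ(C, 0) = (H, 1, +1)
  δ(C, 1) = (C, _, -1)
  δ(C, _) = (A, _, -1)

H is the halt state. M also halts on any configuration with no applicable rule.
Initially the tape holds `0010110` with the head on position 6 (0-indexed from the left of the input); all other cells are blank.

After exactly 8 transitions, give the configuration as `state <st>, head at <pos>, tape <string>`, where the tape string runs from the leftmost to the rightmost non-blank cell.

state C, head at 2, tape 00

A | 001011[0]   read 0 → write 1, move -1, go to B
B | 00101[1]1   read 1 → write _, move +1, go to C
C | 00101_[1]   read 1 → write _, move -1, go to C
C | 00101[_]_   read _ → write _, move -1, go to A
A | 0010[1]__   read 1 → write _, move -1, go to A
A | 001[0]___   read 0 → write 1, move -1, go to B
B | 00[1]1___   read 1 → write _, move +1, go to C
C | 00_[1]___   read 1 → write _, move -1, go to C
C | 00[_]____
After 8 steps: state C, head at 2, tape 00.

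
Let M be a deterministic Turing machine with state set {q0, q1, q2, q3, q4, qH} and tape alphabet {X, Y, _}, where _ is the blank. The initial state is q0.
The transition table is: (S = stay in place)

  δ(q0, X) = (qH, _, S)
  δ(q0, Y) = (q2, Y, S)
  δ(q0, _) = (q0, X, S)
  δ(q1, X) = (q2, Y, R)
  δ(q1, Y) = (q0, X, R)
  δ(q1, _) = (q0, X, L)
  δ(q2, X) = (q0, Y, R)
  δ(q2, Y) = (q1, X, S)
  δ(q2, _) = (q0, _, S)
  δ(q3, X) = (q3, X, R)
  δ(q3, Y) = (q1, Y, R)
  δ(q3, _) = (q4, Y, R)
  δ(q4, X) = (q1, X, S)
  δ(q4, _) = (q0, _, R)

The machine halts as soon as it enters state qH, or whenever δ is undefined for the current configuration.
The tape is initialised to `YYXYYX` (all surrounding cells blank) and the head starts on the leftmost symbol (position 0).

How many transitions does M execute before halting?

14

q0 | [Y]YXYYX_   read Y → write Y, move S, go to q2
q2 | [Y]YXYYX_   read Y → write X, move S, go to q1
q1 | [X]YXYYX_   read X → write Y, move R, go to q2
q2 | Y[Y]XYYX_   read Y → write X, move S, go to q1
q1 | Y[X]XYYX_   read X → write Y, move R, go to q2
q2 | YY[X]YYX_   read X → write Y, move R, go to q0
q0 | YYY[Y]YX_   read Y → write Y, move S, go to q2
q2 | YYY[Y]YX_   read Y → write X, move S, go to q1
q1 | YYY[X]YX_   read X → write Y, move R, go to q2
q2 | YYYY[Y]X_   read Y → write X, move S, go to q1
q1 | YYYY[X]X_   read X → write Y, move R, go to q2
q2 | YYYYY[X]_   read X → write Y, move R, go to q0
q0 | YYYYYY[_]   read _ → write X, move S, go to q0
q0 | YYYYYY[X]   read X → write _, move S, go to qH
qH | YYYYYY[_]
M halts after 14 transitions.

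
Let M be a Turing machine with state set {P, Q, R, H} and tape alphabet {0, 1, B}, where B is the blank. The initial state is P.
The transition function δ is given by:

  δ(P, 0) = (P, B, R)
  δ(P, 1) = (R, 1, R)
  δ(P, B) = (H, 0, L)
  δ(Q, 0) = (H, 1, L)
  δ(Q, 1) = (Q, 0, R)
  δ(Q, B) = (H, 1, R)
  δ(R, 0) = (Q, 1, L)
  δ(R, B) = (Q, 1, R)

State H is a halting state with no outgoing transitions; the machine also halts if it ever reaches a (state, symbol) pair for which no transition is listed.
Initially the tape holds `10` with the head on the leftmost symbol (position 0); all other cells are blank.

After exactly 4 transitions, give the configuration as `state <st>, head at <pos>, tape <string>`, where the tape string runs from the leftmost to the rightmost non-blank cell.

state=P head=0 tape=[1]0B   (P,1)→(R,1,R)
state=R head=1 tape=1[0]B   (R,0)→(Q,1,L)
state=Q head=0 tape=[1]1B   (Q,1)→(Q,0,R)
state=Q head=1 tape=0[1]B   (Q,1)→(Q,0,R)
state=Q head=2 tape=00[B]
After 4 steps: state Q, head at 2, tape 00.

state Q, head at 2, tape 00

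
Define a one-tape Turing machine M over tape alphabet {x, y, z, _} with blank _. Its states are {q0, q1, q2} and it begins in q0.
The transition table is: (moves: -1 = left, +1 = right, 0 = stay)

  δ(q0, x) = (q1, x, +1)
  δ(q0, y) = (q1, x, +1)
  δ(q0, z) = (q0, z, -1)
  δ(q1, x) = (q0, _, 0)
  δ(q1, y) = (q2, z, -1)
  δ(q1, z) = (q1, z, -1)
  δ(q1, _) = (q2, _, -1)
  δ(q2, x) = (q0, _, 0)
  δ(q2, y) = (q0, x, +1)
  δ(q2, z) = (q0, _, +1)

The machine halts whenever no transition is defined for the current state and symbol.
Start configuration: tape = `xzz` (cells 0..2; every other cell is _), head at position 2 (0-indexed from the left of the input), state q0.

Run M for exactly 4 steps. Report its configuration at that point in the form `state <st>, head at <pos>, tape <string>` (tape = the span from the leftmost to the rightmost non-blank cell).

state=q0 head=2 tape=xz[z]   (q0,z)→(q0,z,-1)
state=q0 head=1 tape=x[z]z   (q0,z)→(q0,z,-1)
state=q0 head=0 tape=[x]zz   (q0,x)→(q1,x,+1)
state=q1 head=1 tape=x[z]z   (q1,z)→(q1,z,-1)
state=q1 head=0 tape=[x]zz
After 4 steps: state q1, head at 0, tape xzz.

state q1, head at 0, tape xzz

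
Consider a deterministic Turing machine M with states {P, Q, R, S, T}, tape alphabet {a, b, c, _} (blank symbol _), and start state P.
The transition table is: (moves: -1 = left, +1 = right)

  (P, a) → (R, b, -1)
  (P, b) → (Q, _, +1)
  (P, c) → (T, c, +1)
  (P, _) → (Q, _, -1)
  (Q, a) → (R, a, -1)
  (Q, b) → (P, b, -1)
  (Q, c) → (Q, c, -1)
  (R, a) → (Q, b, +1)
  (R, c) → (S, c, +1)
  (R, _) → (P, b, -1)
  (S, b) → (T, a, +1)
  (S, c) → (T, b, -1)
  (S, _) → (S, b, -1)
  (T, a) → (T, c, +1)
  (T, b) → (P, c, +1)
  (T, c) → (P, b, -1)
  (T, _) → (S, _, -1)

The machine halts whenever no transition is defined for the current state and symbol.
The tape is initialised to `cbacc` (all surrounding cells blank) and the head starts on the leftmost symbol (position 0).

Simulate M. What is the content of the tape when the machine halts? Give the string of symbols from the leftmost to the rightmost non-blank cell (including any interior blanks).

ccac

P | [c]bacc_   read c → write c, move +1, go to T
T | c[b]acc_   read b → write c, move +1, go to P
P | cc[a]cc_   read a → write b, move -1, go to R
R | c[c]bcc_   read c → write c, move +1, go to S
S | cc[b]cc_   read b → write a, move +1, go to T
T | cca[c]c_   read c → write b, move -1, go to P
P | cc[a]bc_   read a → write b, move -1, go to R
R | c[c]bbc_   read c → write c, move +1, go to S
S | cc[b]bc_   read b → write a, move +1, go to T
T | cca[b]c_   read b → write c, move +1, go to P
P | ccac[c]_   read c → write c, move +1, go to T
T | ccacc[_]   read _ → write _, move -1, go to S
S | ccac[c]_   read c → write b, move -1, go to T
T | cca[c]b_   read c → write b, move -1, go to P
P | cc[a]bb_   read a → write b, move -1, go to R
R | c[c]bbb_   read c → write c, move +1, go to S
S | cc[b]bb_   read b → write a, move +1, go to T
T | cca[b]b_   read b → write c, move +1, go to P
P | ccac[b]_   read b → write _, move +1, go to Q
Q | ccac_[_]
The non-blank tape span at halt is ccac.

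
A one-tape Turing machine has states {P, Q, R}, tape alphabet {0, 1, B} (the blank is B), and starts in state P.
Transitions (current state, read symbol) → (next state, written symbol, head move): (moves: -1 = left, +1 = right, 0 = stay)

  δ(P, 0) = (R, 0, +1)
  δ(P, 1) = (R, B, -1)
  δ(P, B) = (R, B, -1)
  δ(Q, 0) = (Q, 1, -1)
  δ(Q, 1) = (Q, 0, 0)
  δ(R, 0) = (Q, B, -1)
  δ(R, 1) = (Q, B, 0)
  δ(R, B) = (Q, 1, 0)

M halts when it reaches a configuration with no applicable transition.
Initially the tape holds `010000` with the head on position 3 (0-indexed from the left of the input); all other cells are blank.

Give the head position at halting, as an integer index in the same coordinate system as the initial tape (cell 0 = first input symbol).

state=P head=3 tape=B010[0]00   (P,0)→(R,0,+1)
state=R head=4 tape=B0100[0]0   (R,0)→(Q,B,-1)
state=Q head=3 tape=B010[0]B0   (Q,0)→(Q,1,-1)
state=Q head=2 tape=B01[0]1B0   (Q,0)→(Q,1,-1)
state=Q head=1 tape=B0[1]11B0   (Q,1)→(Q,0,0)
state=Q head=1 tape=B0[0]11B0   (Q,0)→(Q,1,-1)
state=Q head=0 tape=B[0]111B0   (Q,0)→(Q,1,-1)
state=Q head=-1 tape=[B]1111B0
At halt the head is at cell -1.

-1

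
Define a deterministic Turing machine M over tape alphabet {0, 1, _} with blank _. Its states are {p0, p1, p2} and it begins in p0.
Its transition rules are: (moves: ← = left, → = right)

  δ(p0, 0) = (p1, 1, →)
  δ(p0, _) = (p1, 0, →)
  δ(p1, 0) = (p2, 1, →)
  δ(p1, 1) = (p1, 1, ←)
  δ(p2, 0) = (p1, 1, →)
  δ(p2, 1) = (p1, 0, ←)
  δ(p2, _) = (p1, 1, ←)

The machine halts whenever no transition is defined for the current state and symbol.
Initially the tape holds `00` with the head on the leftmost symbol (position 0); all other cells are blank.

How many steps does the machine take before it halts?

p0 | _[0]0_   read 0 → write 1, move →, go to p1
p1 | _1[0]_   read 0 → write 1, move →, go to p2
p2 | _11[_]   read _ → write 1, move ←, go to p1
p1 | _1[1]1   read 1 → write 1, move ←, go to p1
p1 | _[1]11   read 1 → write 1, move ←, go to p1
p1 | [_]111
M halts after 5 transitions.

5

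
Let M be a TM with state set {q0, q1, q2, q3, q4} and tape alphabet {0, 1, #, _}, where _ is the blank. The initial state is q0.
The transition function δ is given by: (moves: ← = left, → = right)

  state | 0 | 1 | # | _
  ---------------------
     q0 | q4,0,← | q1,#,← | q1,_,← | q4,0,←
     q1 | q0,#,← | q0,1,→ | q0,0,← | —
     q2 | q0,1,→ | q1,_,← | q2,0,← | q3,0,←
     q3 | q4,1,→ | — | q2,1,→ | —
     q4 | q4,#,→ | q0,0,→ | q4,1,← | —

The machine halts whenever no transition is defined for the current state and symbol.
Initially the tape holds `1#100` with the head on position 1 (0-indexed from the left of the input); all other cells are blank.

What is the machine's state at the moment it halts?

q4

state=q0 head=1 tape=1[#]100_   (q0,#)→(q1,_,←)
state=q1 head=0 tape=[1]_100_   (q1,1)→(q0,1,→)
state=q0 head=1 tape=1[_]100_   (q0,_)→(q4,0,←)
state=q4 head=0 tape=[1]0100_   (q4,1)→(q0,0,→)
state=q0 head=1 tape=0[0]100_   (q0,0)→(q4,0,←)
state=q4 head=0 tape=[0]0100_   (q4,0)→(q4,#,→)
state=q4 head=1 tape=#[0]100_   (q4,0)→(q4,#,→)
state=q4 head=2 tape=##[1]00_   (q4,1)→(q0,0,→)
state=q0 head=3 tape=##0[0]0_   (q0,0)→(q4,0,←)
state=q4 head=2 tape=##[0]00_   (q4,0)→(q4,#,→)
state=q4 head=3 tape=###[0]0_   (q4,0)→(q4,#,→)
state=q4 head=4 tape=####[0]_   (q4,0)→(q4,#,→)
state=q4 head=5 tape=#####[_]
No transition is defined for (q4, _); M halts in state q4.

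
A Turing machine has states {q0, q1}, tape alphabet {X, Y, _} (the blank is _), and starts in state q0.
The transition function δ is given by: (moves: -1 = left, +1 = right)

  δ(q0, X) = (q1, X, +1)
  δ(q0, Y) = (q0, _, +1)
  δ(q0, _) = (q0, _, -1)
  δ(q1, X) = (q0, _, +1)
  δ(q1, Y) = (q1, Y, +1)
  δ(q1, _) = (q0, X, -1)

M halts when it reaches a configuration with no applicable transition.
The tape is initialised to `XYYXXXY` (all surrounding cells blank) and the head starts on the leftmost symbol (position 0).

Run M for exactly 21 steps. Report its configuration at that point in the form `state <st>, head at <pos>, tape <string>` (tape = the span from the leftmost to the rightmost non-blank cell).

state=q0 head=0 tape=[X]YYXXXY_   (q0,X)→(q1,X,+1)
state=q1 head=1 tape=X[Y]YXXXY_   (q1,Y)→(q1,Y,+1)
state=q1 head=2 tape=XY[Y]XXXY_   (q1,Y)→(q1,Y,+1)
state=q1 head=3 tape=XYY[X]XXY_   (q1,X)→(q0,_,+1)
state=q0 head=4 tape=XYY_[X]XY_   (q0,X)→(q1,X,+1)
state=q1 head=5 tape=XYY_X[X]Y_   (q1,X)→(q0,_,+1)
state=q0 head=6 tape=XYY_X_[Y]_   (q0,Y)→(q0,_,+1)
state=q0 head=7 tape=XYY_X__[_]   (q0,_)→(q0,_,-1)
state=q0 head=6 tape=XYY_X_[_]_   (q0,_)→(q0,_,-1)
state=q0 head=5 tape=XYY_X[_]__   (q0,_)→(q0,_,-1)
state=q0 head=4 tape=XYY_[X]___   (q0,X)→(q1,X,+1)
state=q1 head=5 tape=XYY_X[_]__   (q1,_)→(q0,X,-1)
state=q0 head=4 tape=XYY_[X]X__   (q0,X)→(q1,X,+1)
state=q1 head=5 tape=XYY_X[X]__   (q1,X)→(q0,_,+1)
state=q0 head=6 tape=XYY_X_[_]_   (q0,_)→(q0,_,-1)
state=q0 head=5 tape=XYY_X[_]__   (q0,_)→(q0,_,-1)
state=q0 head=4 tape=XYY_[X]___   (q0,X)→(q1,X,+1)
state=q1 head=5 tape=XYY_X[_]__   (q1,_)→(q0,X,-1)
state=q0 head=4 tape=XYY_[X]X__   (q0,X)→(q1,X,+1)
state=q1 head=5 tape=XYY_X[X]__   (q1,X)→(q0,_,+1)
state=q0 head=6 tape=XYY_X_[_]_   (q0,_)→(q0,_,-1)
state=q0 head=5 tape=XYY_X[_]__
After 21 steps: state q0, head at 5, tape XYY_X.

state q0, head at 5, tape XYY_X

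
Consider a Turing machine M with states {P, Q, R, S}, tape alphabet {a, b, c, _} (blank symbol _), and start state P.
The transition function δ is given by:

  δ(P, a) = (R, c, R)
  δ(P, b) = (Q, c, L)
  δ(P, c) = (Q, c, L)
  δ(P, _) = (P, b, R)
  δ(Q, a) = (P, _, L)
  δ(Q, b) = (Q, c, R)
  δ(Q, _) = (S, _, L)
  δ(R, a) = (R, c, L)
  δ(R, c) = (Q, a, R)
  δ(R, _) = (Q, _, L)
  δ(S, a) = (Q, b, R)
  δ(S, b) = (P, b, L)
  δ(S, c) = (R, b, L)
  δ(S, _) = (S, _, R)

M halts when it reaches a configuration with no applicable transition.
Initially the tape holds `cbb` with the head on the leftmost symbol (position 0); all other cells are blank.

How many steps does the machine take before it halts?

P | ___[c]bb   read c → write c, move L, go to Q
Q | __[_]cbb   read _ → write _, move L, go to S
S | _[_]_cbb   read _ → write _, move R, go to S
S | __[_]cbb   read _ → write _, move R, go to S
S | ___[c]bb   read c → write b, move L, go to R
R | __[_]bbb   read _ → write _, move L, go to Q
Q | _[_]_bbb   read _ → write _, move L, go to S
S | [_]__bbb   read _ → write _, move R, go to S
S | _[_]_bbb   read _ → write _, move R, go to S
S | __[_]bbb   read _ → write _, move R, go to S
S | ___[b]bb   read b → write b, move L, go to P
P | __[_]bbb   read _ → write b, move R, go to P
P | __b[b]bb   read b → write c, move L, go to Q
Q | __[b]cbb   read b → write c, move R, go to Q
Q | __c[c]bb
M halts after 14 transitions.

14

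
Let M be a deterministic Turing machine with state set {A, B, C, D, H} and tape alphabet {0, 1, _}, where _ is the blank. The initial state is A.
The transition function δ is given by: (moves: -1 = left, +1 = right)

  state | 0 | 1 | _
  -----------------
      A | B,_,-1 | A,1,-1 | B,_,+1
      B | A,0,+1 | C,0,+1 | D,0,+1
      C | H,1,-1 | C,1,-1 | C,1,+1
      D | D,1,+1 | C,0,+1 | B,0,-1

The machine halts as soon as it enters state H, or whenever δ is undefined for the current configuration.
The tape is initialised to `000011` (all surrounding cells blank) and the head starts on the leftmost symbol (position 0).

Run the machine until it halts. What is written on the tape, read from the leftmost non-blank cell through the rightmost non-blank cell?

0_00_11

state=A head=0 tape=_[0]00011   (A,0)→(B,_,-1)
state=B head=-1 tape=[_]_00011   (B,_)→(D,0,+1)
state=D head=0 tape=0[_]00011   (D,_)→(B,0,-1)
state=B head=-1 tape=[0]000011   (B,0)→(A,0,+1)
state=A head=0 tape=0[0]00011   (A,0)→(B,_,-1)
state=B head=-1 tape=[0]_00011   (B,0)→(A,0,+1)
state=A head=0 tape=0[_]00011   (A,_)→(B,_,+1)
state=B head=1 tape=0_[0]0011   (B,0)→(A,0,+1)
state=A head=2 tape=0_0[0]011   (A,0)→(B,_,-1)
state=B head=1 tape=0_[0]_011   (B,0)→(A,0,+1)
state=A head=2 tape=0_0[_]011   (A,_)→(B,_,+1)
state=B head=3 tape=0_0_[0]11   (B,0)→(A,0,+1)
state=A head=4 tape=0_0_0[1]1   (A,1)→(A,1,-1)
state=A head=3 tape=0_0_[0]11   (A,0)→(B,_,-1)
state=B head=2 tape=0_0[_]_11   (B,_)→(D,0,+1)
state=D head=3 tape=0_00[_]11   (D,_)→(B,0,-1)
state=B head=2 tape=0_0[0]011   (B,0)→(A,0,+1)
state=A head=3 tape=0_00[0]11   (A,0)→(B,_,-1)
state=B head=2 tape=0_0[0]_11   (B,0)→(A,0,+1)
state=A head=3 tape=0_00[_]11   (A,_)→(B,_,+1)
state=B head=4 tape=0_00_[1]1   (B,1)→(C,0,+1)
state=C head=5 tape=0_00_0[1]   (C,1)→(C,1,-1)
state=C head=4 tape=0_00_[0]1   (C,0)→(H,1,-1)
state=H head=3 tape=0_00[_]11
The non-blank tape span at halt is 0_00_11.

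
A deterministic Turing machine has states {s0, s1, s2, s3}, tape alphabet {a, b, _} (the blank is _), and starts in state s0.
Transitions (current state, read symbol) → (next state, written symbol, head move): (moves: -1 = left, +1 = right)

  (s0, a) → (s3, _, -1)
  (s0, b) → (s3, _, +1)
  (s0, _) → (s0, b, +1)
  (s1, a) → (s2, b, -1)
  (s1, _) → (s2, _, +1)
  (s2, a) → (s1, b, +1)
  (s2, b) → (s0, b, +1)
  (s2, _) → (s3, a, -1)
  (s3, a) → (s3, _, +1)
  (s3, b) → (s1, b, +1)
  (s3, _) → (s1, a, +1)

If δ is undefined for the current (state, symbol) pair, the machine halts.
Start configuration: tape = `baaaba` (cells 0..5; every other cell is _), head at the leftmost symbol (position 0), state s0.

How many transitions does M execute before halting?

s0 | [b]aaaba___   read b → write _, move +1, go to s3
s3 | _[a]aaba___   read a → write _, move +1, go to s3
s3 | __[a]aba___   read a → write _, move +1, go to s3
s3 | ___[a]ba___   read a → write _, move +1, go to s3
s3 | ____[b]a___   read b → write b, move +1, go to s1
s1 | ____b[a]___   read a → write b, move -1, go to s2
s2 | ____[b]b___   read b → write b, move +1, go to s0
s0 | ____b[b]___   read b → write _, move +1, go to s3
s3 | ____b_[_]__   read _ → write a, move +1, go to s1
s1 | ____b_a[_]_   read _ → write _, move +1, go to s2
s2 | ____b_a_[_]   read _ → write a, move -1, go to s3
s3 | ____b_a[_]a   read _ → write a, move +1, go to s1
s1 | ____b_aa[a]   read a → write b, move -1, go to s2
s2 | ____b_a[a]b   read a → write b, move +1, go to s1
s1 | ____b_ab[b]
M halts after 14 transitions.

14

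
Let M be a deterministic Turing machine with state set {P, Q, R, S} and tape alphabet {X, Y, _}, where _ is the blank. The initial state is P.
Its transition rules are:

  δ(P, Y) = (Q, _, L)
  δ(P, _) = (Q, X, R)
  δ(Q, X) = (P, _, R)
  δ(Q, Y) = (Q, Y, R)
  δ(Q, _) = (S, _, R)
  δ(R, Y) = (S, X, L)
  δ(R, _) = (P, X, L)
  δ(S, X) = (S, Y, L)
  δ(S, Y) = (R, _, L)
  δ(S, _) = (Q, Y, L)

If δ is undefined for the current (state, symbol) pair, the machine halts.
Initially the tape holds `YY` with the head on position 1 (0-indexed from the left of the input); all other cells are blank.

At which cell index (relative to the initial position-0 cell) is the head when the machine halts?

2

P | __Y[Y]___   read Y → write _, move L, go to Q
Q | __[Y]____   read Y → write Y, move R, go to Q
Q | __Y[_]___   read _ → write _, move R, go to S
S | __Y_[_]__   read _ → write Y, move L, go to Q
Q | __Y[_]Y__   read _ → write _, move R, go to S
S | __Y_[Y]__   read Y → write _, move L, go to R
R | __Y[_]___   read _ → write X, move L, go to P
P | __[Y]X___   read Y → write _, move L, go to Q
Q | _[_]_X___   read _ → write _, move R, go to S
S | __[_]X___   read _ → write Y, move L, go to Q
Q | _[_]YX___   read _ → write _, move R, go to S
S | __[Y]X___   read Y → write _, move L, go to R
R | _[_]_X___   read _ → write X, move L, go to P
P | [_]X_X___   read _ → write X, move R, go to Q
Q | X[X]_X___   read X → write _, move R, go to P
P | X_[_]X___   read _ → write X, move R, go to Q
Q | X_X[X]___   read X → write _, move R, go to P
P | X_X_[_]__   read _ → write X, move R, go to Q
Q | X_X_X[_]_   read _ → write _, move R, go to S
S | X_X_X_[_]   read _ → write Y, move L, go to Q
Q | X_X_X[_]Y   read _ → write _, move R, go to S
S | X_X_X_[Y]   read Y → write _, move L, go to R
R | X_X_X[_]_   read _ → write X, move L, go to P
P | X_X_[X]X_
At halt the head is at cell 2.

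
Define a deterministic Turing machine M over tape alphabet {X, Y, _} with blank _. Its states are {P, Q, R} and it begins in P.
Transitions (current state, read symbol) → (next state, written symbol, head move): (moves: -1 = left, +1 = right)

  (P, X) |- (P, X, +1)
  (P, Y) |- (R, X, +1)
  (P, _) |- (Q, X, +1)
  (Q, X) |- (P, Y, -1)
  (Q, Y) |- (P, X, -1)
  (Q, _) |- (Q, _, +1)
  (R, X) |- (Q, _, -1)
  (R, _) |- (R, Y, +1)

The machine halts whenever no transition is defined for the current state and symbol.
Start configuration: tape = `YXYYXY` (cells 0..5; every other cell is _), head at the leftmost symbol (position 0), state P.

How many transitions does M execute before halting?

P | _[Y]XYYXY   read Y → write X, move +1, go to R
R | _X[X]YYXY   read X → write _, move -1, go to Q
Q | _[X]_YYXY   read X → write Y, move -1, go to P
P | [_]Y_YYXY   read _ → write X, move +1, go to Q
Q | X[Y]_YYXY   read Y → write X, move -1, go to P
P | [X]X_YYXY   read X → write X, move +1, go to P
P | X[X]_YYXY   read X → write X, move +1, go to P
P | XX[_]YYXY   read _ → write X, move +1, go to Q
Q | XXX[Y]YXY   read Y → write X, move -1, go to P
P | XX[X]XYXY   read X → write X, move +1, go to P
P | XXX[X]YXY   read X → write X, move +1, go to P
P | XXXX[Y]XY   read Y → write X, move +1, go to R
R | XXXXX[X]Y   read X → write _, move -1, go to Q
Q | XXXX[X]_Y   read X → write Y, move -1, go to P
P | XXX[X]Y_Y   read X → write X, move +1, go to P
P | XXXX[Y]_Y   read Y → write X, move +1, go to R
R | XXXXX[_]Y   read _ → write Y, move +1, go to R
R | XXXXXY[Y]
M halts after 17 transitions.

17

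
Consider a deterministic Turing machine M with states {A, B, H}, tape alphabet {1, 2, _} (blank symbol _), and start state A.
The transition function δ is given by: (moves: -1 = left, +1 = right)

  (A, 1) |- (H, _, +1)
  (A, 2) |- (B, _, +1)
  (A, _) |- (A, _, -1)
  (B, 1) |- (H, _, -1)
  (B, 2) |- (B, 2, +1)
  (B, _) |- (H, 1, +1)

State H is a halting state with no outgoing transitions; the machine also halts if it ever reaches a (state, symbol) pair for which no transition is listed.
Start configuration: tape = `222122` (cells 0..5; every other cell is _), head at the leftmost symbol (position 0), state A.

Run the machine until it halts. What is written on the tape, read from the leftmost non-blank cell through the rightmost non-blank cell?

22_22

state=A head=0 tape=[2]22122   (A,2)→(B,_,+1)
state=B head=1 tape=_[2]2122   (B,2)→(B,2,+1)
state=B head=2 tape=_2[2]122   (B,2)→(B,2,+1)
state=B head=3 tape=_22[1]22   (B,1)→(H,_,-1)
state=H head=2 tape=_2[2]_22
The non-blank tape span at halt is 22_22.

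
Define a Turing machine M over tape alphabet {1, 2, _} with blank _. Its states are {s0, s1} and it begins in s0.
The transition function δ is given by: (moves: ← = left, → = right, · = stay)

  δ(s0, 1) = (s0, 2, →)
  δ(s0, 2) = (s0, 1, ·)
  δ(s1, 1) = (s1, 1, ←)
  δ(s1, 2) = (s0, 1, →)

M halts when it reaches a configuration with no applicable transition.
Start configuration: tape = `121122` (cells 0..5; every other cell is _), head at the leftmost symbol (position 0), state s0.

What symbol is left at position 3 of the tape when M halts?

2

s0 | [1]21122_   read 1 → write 2, move →, go to s0
s0 | 2[2]1122_   read 2 → write 1, move ·, go to s0
s0 | 2[1]1122_   read 1 → write 2, move →, go to s0
s0 | 22[1]122_   read 1 → write 2, move →, go to s0
s0 | 222[1]22_   read 1 → write 2, move →, go to s0
s0 | 2222[2]2_   read 2 → write 1, move ·, go to s0
s0 | 2222[1]2_   read 1 → write 2, move →, go to s0
s0 | 22222[2]_   read 2 → write 1, move ·, go to s0
s0 | 22222[1]_   read 1 → write 2, move →, go to s0
s0 | 222222[_]
Cell 3 holds 2 when M halts.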